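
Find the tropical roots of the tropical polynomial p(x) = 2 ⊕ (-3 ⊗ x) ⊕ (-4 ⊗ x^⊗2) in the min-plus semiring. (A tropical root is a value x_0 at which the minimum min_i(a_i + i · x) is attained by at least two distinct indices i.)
Roots: {1, 5}

Each tropical root is a break point of the lower envelope of the lines y = a_i + i · x (there are 3 lines, with slopes 0, 1, ..., 2). Only the lines that attain the minimum somewhere contribute to roots; other lines are dominated. Here the surviving (envelope) indices are i = 2, i = 1, i = 0.
Intersections between consecutive envelope lines give the roots: for adjacent envelope indices i < j the intersection is x = (a_i − a_j) / (j − i). Reading off the sorted break points: {1, 5}.
Verification: at each break x_0, at least two indices attain the minimum of min_i(a_i + i · x_0).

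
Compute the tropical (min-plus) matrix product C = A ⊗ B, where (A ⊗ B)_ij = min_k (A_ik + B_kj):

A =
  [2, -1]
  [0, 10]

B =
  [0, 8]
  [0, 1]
A ⊗ B =
  [-1, 0]
  [0, 8]

Apply the min-plus product entry-by-entry:
  C[0][0] = min over k of (A[0][0] + B[0][0] = 2 + 0 = 2, A[0][1] + B[1][0] = -1 + 0 = -1) = -1 (attained at k = 1)
  C[0][1] = min over k of (A[0][0] + B[0][1] = 2 + 8 = 10, A[0][1] + B[1][1] = -1 + 1 = 0) = 0 (attained at k = 1)
  C[1][0] = min over k of (A[1][0] + B[0][0] = 0 + 0 = 0, A[1][1] + B[1][0] = 10 + 0 = 10) = 0 (attained at k = 0)
  C[1][1] = min over k of (A[1][0] + B[0][1] = 0 + 8 = 8, A[1][1] + B[1][1] = 10 + 1 = 11) = 8 (attained at k = 0)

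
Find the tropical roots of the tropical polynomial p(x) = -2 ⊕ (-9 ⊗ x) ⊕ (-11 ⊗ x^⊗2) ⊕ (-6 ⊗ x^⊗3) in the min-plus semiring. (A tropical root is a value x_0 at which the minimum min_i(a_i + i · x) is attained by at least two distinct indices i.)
Roots: {-5, 2, 7}

Each tropical root is a break point of the lower envelope of the lines y = a_i + i · x (there are 4 lines, with slopes 0, 1, ..., 3). Only the lines that attain the minimum somewhere contribute to roots; other lines are dominated. Here the surviving (envelope) indices are i = 3, i = 2, i = 1, i = 0.
Intersections between consecutive envelope lines give the roots: for adjacent envelope indices i < j the intersection is x = (a_i − a_j) / (j − i). Reading off the sorted break points: {-5, 2, 7}.
Verification: at each break x_0, at least two indices attain the minimum of min_i(a_i + i · x_0).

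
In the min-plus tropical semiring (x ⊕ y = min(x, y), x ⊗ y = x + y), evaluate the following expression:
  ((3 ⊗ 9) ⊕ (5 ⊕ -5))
((3 ⊗ 9) ⊕ (5 ⊕ -5)) = -5

Expand innermost to outermost. Recall ⊕ takes the minimum of its arguments and ⊗ takes their sum. Working out the expression ((3 ⊗ 9) ⊕ (5 ⊕ -5)) gives -5.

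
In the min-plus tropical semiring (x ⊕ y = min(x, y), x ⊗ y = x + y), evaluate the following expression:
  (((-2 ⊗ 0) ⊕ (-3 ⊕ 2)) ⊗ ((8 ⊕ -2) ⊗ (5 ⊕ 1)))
(((-2 ⊗ 0) ⊕ (-3 ⊕ 2)) ⊗ ((8 ⊕ -2) ⊗ (5 ⊕ 1))) = -4

Expand innermost to outermost. Recall ⊕ takes the minimum of its arguments and ⊗ takes their sum. Working out the expression (((-2 ⊗ 0) ⊕ (-3 ⊕ 2)) ⊗ ((8 ⊕ -2) ⊗ (5 ⊕ 1))) gives -4.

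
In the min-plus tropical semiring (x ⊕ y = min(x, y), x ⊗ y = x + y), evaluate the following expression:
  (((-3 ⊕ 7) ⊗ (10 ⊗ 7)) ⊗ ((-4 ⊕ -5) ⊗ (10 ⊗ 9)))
(((-3 ⊕ 7) ⊗ (10 ⊗ 7)) ⊗ ((-4 ⊕ -5) ⊗ (10 ⊗ 9))) = 28

Expand innermost to outermost. Recall ⊕ takes the minimum of its arguments and ⊗ takes their sum. Working out the expression (((-3 ⊕ 7) ⊗ (10 ⊗ 7)) ⊗ ((-4 ⊕ -5) ⊗ (10 ⊗ 9))) gives 28.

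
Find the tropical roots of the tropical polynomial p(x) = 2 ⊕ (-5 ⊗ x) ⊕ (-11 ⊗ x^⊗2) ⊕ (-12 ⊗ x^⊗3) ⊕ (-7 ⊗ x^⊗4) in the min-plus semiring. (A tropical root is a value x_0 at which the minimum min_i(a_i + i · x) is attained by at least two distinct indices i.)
Roots: {-5, 1, 6, 7}

Each tropical root is a break point of the lower envelope of the lines y = a_i + i · x (there are 5 lines, with slopes 0, 1, ..., 4). Only the lines that attain the minimum somewhere contribute to roots; other lines are dominated. Here the surviving (envelope) indices are i = 4, i = 3, i = 2, i = 1, i = 0.
Intersections between consecutive envelope lines give the roots: for adjacent envelope indices i < j the intersection is x = (a_i − a_j) / (j − i). Reading off the sorted break points: {-5, 1, 6, 7}.
Verification: at each break x_0, at least two indices attain the minimum of min_i(a_i + i · x_0).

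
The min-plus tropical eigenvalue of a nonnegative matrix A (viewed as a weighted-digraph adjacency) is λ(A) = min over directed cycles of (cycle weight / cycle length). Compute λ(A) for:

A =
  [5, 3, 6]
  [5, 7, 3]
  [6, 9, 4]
λ(A) = 4

Enumerate directed cycles and compute their means (weight / length). Sample:
  cycle 0 → 0: weight = 5, length = 1, mean = 5/1 ≈ 5.000
  cycle 1 → 1: weight = 7, length = 1, mean = 7/1 ≈ 7.000
  cycle 2 → 2: weight = 4, length = 1, mean = 4/1 ≈ 4.000
  cycle 0 → 1 → 0: weight = 8, length = 2, mean = 8/2 ≈ 4.000
  cycle 0 → 2 → 0: weight = 12, length = 2, mean = 12/2 ≈ 6.000
  cycle 1 → 0 → 1: weight = 8, length = 2, mean = 8/2 ≈ 4.000
Minimum mean = 4.000, attained e.g. along the cycle 2 → 2 with weight 4 and length 1. So λ(A) = 4/1 = 4.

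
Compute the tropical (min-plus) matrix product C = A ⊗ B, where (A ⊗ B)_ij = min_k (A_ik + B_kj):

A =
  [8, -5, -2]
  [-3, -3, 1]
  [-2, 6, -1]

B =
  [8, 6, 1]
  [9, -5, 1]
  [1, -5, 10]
A ⊗ B =
  [-1, -10, -4]
  [2, -8, -2]
  [0, -6, -1]

Apply the min-plus product entry-by-entry:
  C[0][0] = min over k of (A[0][0] + B[0][0] = 8 + 8 = 16, A[0][1] + B[1][0] = -5 + 9 = 4, A[0][2] + B[2][0] = -2 + 1 = -1) = -1 (attained at k = 2)
  C[0][1] = min over k of (A[0][0] + B[0][1] = 8 + 6 = 14, A[0][1] + B[1][1] = -5 + -5 = -10, A[0][2] + B[2][1] = -2 + -5 = -7) = -10 (attained at k = 1)
  C[0][2] = min over k of (A[0][0] + B[0][2] = 8 + 1 = 9, A[0][1] + B[1][2] = -5 + 1 = -4, A[0][2] + B[2][2] = -2 + 10 = 8) = -4 (attained at k = 1)
  C[1][0] = min over k of (A[1][0] + B[0][0] = -3 + 8 = 5, A[1][1] + B[1][0] = -3 + 9 = 6, A[1][2] + B[2][0] = 1 + 1 = 2) = 2 (attained at k = 2)
  C[1][1] = min over k of (A[1][0] + B[0][1] = -3 + 6 = 3, A[1][1] + B[1][1] = -3 + -5 = -8, A[1][2] + B[2][1] = 1 + -5 = -4) = -8 (attained at k = 1)
  C[1][2] = min over k of (A[1][0] + B[0][2] = -3 + 1 = -2, A[1][1] + B[1][2] = -3 + 1 = -2, A[1][2] + B[2][2] = 1 + 10 = 11) = -2 (attained at k = 0)
  C[2][0] = min over k of (A[2][0] + B[0][0] = -2 + 8 = 6, A[2][1] + B[1][0] = 6 + 9 = 15, A[2][2] + B[2][0] = -1 + 1 = 0) = 0 (attained at k = 2)
  C[2][1] = min over k of (A[2][0] + B[0][1] = -2 + 6 = 4, A[2][1] + B[1][1] = 6 + -5 = 1, A[2][2] + B[2][1] = -1 + -5 = -6) = -6 (attained at k = 2)
  C[2][2] = min over k of (A[2][0] + B[0][2] = -2 + 1 = -1, A[2][1] + B[1][2] = 6 + 1 = 7, A[2][2] + B[2][2] = -1 + 10 = 9) = -1 (attained at k = 0)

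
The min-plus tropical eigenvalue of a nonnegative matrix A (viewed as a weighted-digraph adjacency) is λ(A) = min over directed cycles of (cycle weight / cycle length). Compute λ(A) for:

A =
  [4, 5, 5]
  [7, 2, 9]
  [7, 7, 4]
λ(A) = 2

Enumerate directed cycles and compute their means (weight / length). Sample:
  cycle 0 → 0: weight = 4, length = 1, mean = 4/1 ≈ 4.000
  cycle 1 → 1: weight = 2, length = 1, mean = 2/1 ≈ 2.000
  cycle 2 → 2: weight = 4, length = 1, mean = 4/1 ≈ 4.000
  cycle 0 → 1 → 0: weight = 12, length = 2, mean = 12/2 ≈ 6.000
  cycle 0 → 2 → 0: weight = 12, length = 2, mean = 12/2 ≈ 6.000
  cycle 1 → 0 → 1: weight = 12, length = 2, mean = 12/2 ≈ 6.000
Minimum mean = 2.000, attained e.g. along the cycle 1 → 1 with weight 2 and length 1. So λ(A) = 2/1 = 2.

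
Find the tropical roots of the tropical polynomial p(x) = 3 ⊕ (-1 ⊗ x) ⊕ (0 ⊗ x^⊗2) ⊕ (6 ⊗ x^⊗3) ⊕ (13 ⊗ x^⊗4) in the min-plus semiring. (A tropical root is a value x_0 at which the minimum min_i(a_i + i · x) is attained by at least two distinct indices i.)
Roots: {-7, -6, -1, 4}

Each tropical root is a break point of the lower envelope of the lines y = a_i + i · x (there are 5 lines, with slopes 0, 1, ..., 4). Only the lines that attain the minimum somewhere contribute to roots; other lines are dominated. Here the surviving (envelope) indices are i = 4, i = 3, i = 2, i = 1, i = 0.
Intersections between consecutive envelope lines give the roots: for adjacent envelope indices i < j the intersection is x = (a_i − a_j) / (j − i). Reading off the sorted break points: {-7, -6, -1, 4}.
Verification: at each break x_0, at least two indices attain the minimum of min_i(a_i + i · x_0).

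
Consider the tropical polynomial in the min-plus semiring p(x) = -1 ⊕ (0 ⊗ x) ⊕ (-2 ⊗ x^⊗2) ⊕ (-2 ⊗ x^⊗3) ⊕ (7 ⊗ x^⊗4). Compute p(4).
p(4) = -1

A tropical monomial a ⊗ x^⊗i evaluates to a + i · x. Evaluating each term at x = 4:
  Term 0 contributes -1 + 0 · 4 = -1
  Term 1 contributes 0 + 1 · 4 = 4
  Term 2 contributes -2 + 2 · 4 = 6
  Term 3 contributes -2 + 3 · 4 = 10
  Term 4 contributes 7 + 4 · 4 = 23
p(4) = ⊕ of these = min[-1, 4, 6, 10, 23] = -1.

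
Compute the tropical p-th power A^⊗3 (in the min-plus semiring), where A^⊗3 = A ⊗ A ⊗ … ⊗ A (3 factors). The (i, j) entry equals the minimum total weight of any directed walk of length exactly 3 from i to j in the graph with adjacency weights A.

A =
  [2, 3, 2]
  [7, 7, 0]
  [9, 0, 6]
A^⊗3 =
  [6, 3, 2]
  [7, 6, 0]
  [9, 0, 6]

Each entry (A^⊗3)_ij equals the minimum over all length-3 walks i = v_0 → v_1 → … → v_3 = j of Σ_t A[v_t][v_{t+1}]. For example, for (i, j) = (0, 2) we minimise over 9 possible intermediate vertex sequences; the minimum is 2, attained along the walk 0 → 2 → 1 → 2.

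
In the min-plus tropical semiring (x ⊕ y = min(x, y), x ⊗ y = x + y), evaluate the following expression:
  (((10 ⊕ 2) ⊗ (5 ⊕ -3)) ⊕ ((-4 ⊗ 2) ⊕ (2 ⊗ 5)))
(((10 ⊕ 2) ⊗ (5 ⊕ -3)) ⊕ ((-4 ⊗ 2) ⊕ (2 ⊗ 5))) = -2

Expand innermost to outermost. Recall ⊕ takes the minimum of its arguments and ⊗ takes their sum. Working out the expression (((10 ⊕ 2) ⊗ (5 ⊕ -3)) ⊕ ((-4 ⊗ 2) ⊕ (2 ⊗ 5))) gives -2.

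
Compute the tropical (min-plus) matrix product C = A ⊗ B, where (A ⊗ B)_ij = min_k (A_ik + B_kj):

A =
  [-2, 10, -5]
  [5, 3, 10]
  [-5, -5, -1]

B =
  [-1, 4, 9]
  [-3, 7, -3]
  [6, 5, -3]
A ⊗ B =
  [-3, 0, -8]
  [0, 9, 0]
  [-8, -1, -8]

Apply the min-plus product entry-by-entry:
  C[0][0] = min over k of (A[0][0] + B[0][0] = -2 + -1 = -3, A[0][1] + B[1][0] = 10 + -3 = 7, A[0][2] + B[2][0] = -5 + 6 = 1) = -3 (attained at k = 0)
  C[0][1] = min over k of (A[0][0] + B[0][1] = -2 + 4 = 2, A[0][1] + B[1][1] = 10 + 7 = 17, A[0][2] + B[2][1] = -5 + 5 = 0) = 0 (attained at k = 2)
  C[0][2] = min over k of (A[0][0] + B[0][2] = -2 + 9 = 7, A[0][1] + B[1][2] = 10 + -3 = 7, A[0][2] + B[2][2] = -5 + -3 = -8) = -8 (attained at k = 2)
  C[1][0] = min over k of (A[1][0] + B[0][0] = 5 + -1 = 4, A[1][1] + B[1][0] = 3 + -3 = 0, A[1][2] + B[2][0] = 10 + 6 = 16) = 0 (attained at k = 1)
  C[1][1] = min over k of (A[1][0] + B[0][1] = 5 + 4 = 9, A[1][1] + B[1][1] = 3 + 7 = 10, A[1][2] + B[2][1] = 10 + 5 = 15) = 9 (attained at k = 0)
  C[1][2] = min over k of (A[1][0] + B[0][2] = 5 + 9 = 14, A[1][1] + B[1][2] = 3 + -3 = 0, A[1][2] + B[2][2] = 10 + -3 = 7) = 0 (attained at k = 1)
  C[2][0] = min over k of (A[2][0] + B[0][0] = -5 + -1 = -6, A[2][1] + B[1][0] = -5 + -3 = -8, A[2][2] + B[2][0] = -1 + 6 = 5) = -8 (attained at k = 1)
  C[2][1] = min over k of (A[2][0] + B[0][1] = -5 + 4 = -1, A[2][1] + B[1][1] = -5 + 7 = 2, A[2][2] + B[2][1] = -1 + 5 = 4) = -1 (attained at k = 0)
  C[2][2] = min over k of (A[2][0] + B[0][2] = -5 + 9 = 4, A[2][1] + B[1][2] = -5 + -3 = -8, A[2][2] + B[2][2] = -1 + -3 = -4) = -8 (attained at k = 1)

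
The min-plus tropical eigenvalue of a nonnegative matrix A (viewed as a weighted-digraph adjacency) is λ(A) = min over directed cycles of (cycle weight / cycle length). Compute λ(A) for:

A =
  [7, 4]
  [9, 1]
λ(A) = 1

Enumerate directed cycles and compute their means (weight / length). Sample:
  cycle 0 → 0: weight = 7, length = 1, mean = 7/1 ≈ 7.000
  cycle 1 → 1: weight = 1, length = 1, mean = 1/1 ≈ 1.000
  cycle 0 → 1 → 0: weight = 13, length = 2, mean = 13/2 ≈ 6.500
  cycle 1 → 0 → 1: weight = 13, length = 2, mean = 13/2 ≈ 6.500
Minimum mean = 1.000, attained e.g. along the cycle 1 → 1 with weight 1 and length 1. So λ(A) = 1/1 = 1.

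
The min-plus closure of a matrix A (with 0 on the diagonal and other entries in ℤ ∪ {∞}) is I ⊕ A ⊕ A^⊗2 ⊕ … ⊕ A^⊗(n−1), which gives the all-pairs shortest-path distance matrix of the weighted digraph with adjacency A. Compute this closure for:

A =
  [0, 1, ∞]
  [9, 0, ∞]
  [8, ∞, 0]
Closure =
  [0, 1, ∞]
  [9, 0, ∞]
  [8, 9, 0]

This is the Floyd-Warshall all-pairs shortest-path computation. For each intermediate vertex k = 0, 1, …, 2, update dist[i][j] ← min(dist[i][j], dist[i][k] + dist[k][j]). The final matrix gives, for each (i, j), the minimum total weight of any directed path from i to j (possibly empty when i = j).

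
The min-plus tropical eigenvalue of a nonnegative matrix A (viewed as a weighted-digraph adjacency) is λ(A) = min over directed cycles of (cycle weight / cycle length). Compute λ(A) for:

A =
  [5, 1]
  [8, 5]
λ(A) = 9/2

Enumerate directed cycles and compute their means (weight / length). Sample:
  cycle 0 → 0: weight = 5, length = 1, mean = 5/1 ≈ 5.000
  cycle 1 → 1: weight = 5, length = 1, mean = 5/1 ≈ 5.000
  cycle 0 → 1 → 0: weight = 9, length = 2, mean = 9/2 ≈ 4.500
  cycle 1 → 0 → 1: weight = 9, length = 2, mean = 9/2 ≈ 4.500
Minimum mean = 4.500, attained e.g. along the cycle 0 → 1 → 0 with weight 9 and length 2. So λ(A) = 9/2 = 9/2.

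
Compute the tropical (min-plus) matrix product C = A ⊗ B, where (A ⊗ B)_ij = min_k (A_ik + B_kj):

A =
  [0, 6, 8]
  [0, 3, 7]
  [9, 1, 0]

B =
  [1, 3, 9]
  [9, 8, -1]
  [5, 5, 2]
A ⊗ B =
  [1, 3, 5]
  [1, 3, 2]
  [5, 5, 0]

Apply the min-plus product entry-by-entry:
  C[0][0] = min over k of (A[0][0] + B[0][0] = 0 + 1 = 1, A[0][1] + B[1][0] = 6 + 9 = 15, A[0][2] + B[2][0] = 8 + 5 = 13) = 1 (attained at k = 0)
  C[0][1] = min over k of (A[0][0] + B[0][1] = 0 + 3 = 3, A[0][1] + B[1][1] = 6 + 8 = 14, A[0][2] + B[2][1] = 8 + 5 = 13) = 3 (attained at k = 0)
  C[0][2] = min over k of (A[0][0] + B[0][2] = 0 + 9 = 9, A[0][1] + B[1][2] = 6 + -1 = 5, A[0][2] + B[2][2] = 8 + 2 = 10) = 5 (attained at k = 1)
  C[1][0] = min over k of (A[1][0] + B[0][0] = 0 + 1 = 1, A[1][1] + B[1][0] = 3 + 9 = 12, A[1][2] + B[2][0] = 7 + 5 = 12) = 1 (attained at k = 0)
  C[1][1] = min over k of (A[1][0] + B[0][1] = 0 + 3 = 3, A[1][1] + B[1][1] = 3 + 8 = 11, A[1][2] + B[2][1] = 7 + 5 = 12) = 3 (attained at k = 0)
  C[1][2] = min over k of (A[1][0] + B[0][2] = 0 + 9 = 9, A[1][1] + B[1][2] = 3 + -1 = 2, A[1][2] + B[2][2] = 7 + 2 = 9) = 2 (attained at k = 1)
  C[2][0] = min over k of (A[2][0] + B[0][0] = 9 + 1 = 10, A[2][1] + B[1][0] = 1 + 9 = 10, A[2][2] + B[2][0] = 0 + 5 = 5) = 5 (attained at k = 2)
  C[2][1] = min over k of (A[2][0] + B[0][1] = 9 + 3 = 12, A[2][1] + B[1][1] = 1 + 8 = 9, A[2][2] + B[2][1] = 0 + 5 = 5) = 5 (attained at k = 2)
  C[2][2] = min over k of (A[2][0] + B[0][2] = 9 + 9 = 18, A[2][1] + B[1][2] = 1 + -1 = 0, A[2][2] + B[2][2] = 0 + 2 = 2) = 0 (attained at k = 1)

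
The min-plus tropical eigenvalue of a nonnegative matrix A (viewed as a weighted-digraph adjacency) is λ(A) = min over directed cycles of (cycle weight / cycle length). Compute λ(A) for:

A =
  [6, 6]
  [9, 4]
λ(A) = 4

Enumerate directed cycles and compute their means (weight / length). Sample:
  cycle 0 → 0: weight = 6, length = 1, mean = 6/1 ≈ 6.000
  cycle 1 → 1: weight = 4, length = 1, mean = 4/1 ≈ 4.000
  cycle 0 → 1 → 0: weight = 15, length = 2, mean = 15/2 ≈ 7.500
  cycle 1 → 0 → 1: weight = 15, length = 2, mean = 15/2 ≈ 7.500
Minimum mean = 4.000, attained e.g. along the cycle 1 → 1 with weight 4 and length 1. So λ(A) = 4/1 = 4.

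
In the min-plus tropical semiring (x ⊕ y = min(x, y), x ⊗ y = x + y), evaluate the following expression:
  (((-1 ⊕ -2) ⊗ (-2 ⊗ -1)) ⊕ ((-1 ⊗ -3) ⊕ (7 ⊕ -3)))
(((-1 ⊕ -2) ⊗ (-2 ⊗ -1)) ⊕ ((-1 ⊗ -3) ⊕ (7 ⊕ -3))) = -5

Expand innermost to outermost. Recall ⊕ takes the minimum of its arguments and ⊗ takes their sum. Working out the expression (((-1 ⊕ -2) ⊗ (-2 ⊗ -1)) ⊕ ((-1 ⊗ -3) ⊕ (7 ⊕ -3))) gives -5.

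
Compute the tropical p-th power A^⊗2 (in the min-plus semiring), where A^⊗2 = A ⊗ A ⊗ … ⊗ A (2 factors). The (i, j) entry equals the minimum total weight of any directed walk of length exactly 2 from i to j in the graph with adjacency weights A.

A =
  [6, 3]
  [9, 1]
A^⊗2 =
  [12, 4]
  [10, 2]

Each entry (A^⊗2)_ij equals the minimum over all length-2 walks i = v_0 → v_1 → … → v_2 = j of Σ_t A[v_t][v_{t+1}]. For example, for (i, j) = (0, 1) we minimise over 2 possible intermediate vertex sequences; the minimum is 4, attained along the walk 0 → 1 → 1.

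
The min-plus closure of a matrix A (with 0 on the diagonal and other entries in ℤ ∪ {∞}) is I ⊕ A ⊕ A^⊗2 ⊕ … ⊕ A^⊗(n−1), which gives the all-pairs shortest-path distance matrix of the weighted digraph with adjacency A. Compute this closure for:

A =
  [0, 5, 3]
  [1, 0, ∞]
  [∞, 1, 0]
Closure =
  [0, 4, 3]
  [1, 0, 4]
  [2, 1, 0]

This is the Floyd-Warshall all-pairs shortest-path computation. For each intermediate vertex k = 0, 1, …, 2, update dist[i][j] ← min(dist[i][j], dist[i][k] + dist[k][j]). The final matrix gives, for each (i, j), the minimum total weight of any directed path from i to j (possibly empty when i = j).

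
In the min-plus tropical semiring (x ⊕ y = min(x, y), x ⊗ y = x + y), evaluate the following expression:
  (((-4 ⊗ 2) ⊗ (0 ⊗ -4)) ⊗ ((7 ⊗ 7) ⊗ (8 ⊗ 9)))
(((-4 ⊗ 2) ⊗ (0 ⊗ -4)) ⊗ ((7 ⊗ 7) ⊗ (8 ⊗ 9))) = 25

Expand innermost to outermost. Recall ⊕ takes the minimum of its arguments and ⊗ takes their sum. Working out the expression (((-4 ⊗ 2) ⊗ (0 ⊗ -4)) ⊗ ((7 ⊗ 7) ⊗ (8 ⊗ 9))) gives 25.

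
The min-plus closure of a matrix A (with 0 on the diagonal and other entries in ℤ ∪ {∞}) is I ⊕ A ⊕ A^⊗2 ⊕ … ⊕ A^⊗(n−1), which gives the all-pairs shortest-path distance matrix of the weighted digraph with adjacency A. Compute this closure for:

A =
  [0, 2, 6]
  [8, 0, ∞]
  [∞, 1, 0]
Closure =
  [0, 2, 6]
  [8, 0, 14]
  [9, 1, 0]

This is the Floyd-Warshall all-pairs shortest-path computation. For each intermediate vertex k = 0, 1, …, 2, update dist[i][j] ← min(dist[i][j], dist[i][k] + dist[k][j]). The final matrix gives, for each (i, j), the minimum total weight of any directed path from i to j (possibly empty when i = j).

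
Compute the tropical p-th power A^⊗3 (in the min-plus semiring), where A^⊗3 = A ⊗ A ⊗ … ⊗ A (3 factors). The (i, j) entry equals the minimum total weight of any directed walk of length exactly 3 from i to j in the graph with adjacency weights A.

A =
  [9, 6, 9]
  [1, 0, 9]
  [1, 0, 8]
A^⊗3 =
  [7, 6, 15]
  [1, 0, 9]
  [1, 0, 9]

Each entry (A^⊗3)_ij equals the minimum over all length-3 walks i = v_0 → v_1 → … → v_3 = j of Σ_t A[v_t][v_{t+1}]. For example, for (i, j) = (0, 2) we minimise over 9 possible intermediate vertex sequences; the minimum is 15, attained along the walk 0 → 1 → 1 → 2.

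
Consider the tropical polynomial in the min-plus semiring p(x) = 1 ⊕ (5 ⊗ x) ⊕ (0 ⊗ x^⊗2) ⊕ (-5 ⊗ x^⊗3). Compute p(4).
p(4) = 1

A tropical monomial a ⊗ x^⊗i evaluates to a + i · x. Evaluating each term at x = 4:
  Term 0 contributes 1 + 0 · 4 = 1
  Term 1 contributes 5 + 1 · 4 = 9
  Term 2 contributes 0 + 2 · 4 = 8
  Term 3 contributes -5 + 3 · 4 = 7
p(4) = ⊕ of these = min[1, 9, 8, 7] = 1.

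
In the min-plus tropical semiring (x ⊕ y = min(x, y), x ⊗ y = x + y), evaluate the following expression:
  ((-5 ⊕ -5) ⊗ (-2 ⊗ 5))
((-5 ⊕ -5) ⊗ (-2 ⊗ 5)) = -2

Expand innermost to outermost. Recall ⊕ takes the minimum of its arguments and ⊗ takes their sum. Working out the expression ((-5 ⊕ -5) ⊗ (-2 ⊗ 5)) gives -2.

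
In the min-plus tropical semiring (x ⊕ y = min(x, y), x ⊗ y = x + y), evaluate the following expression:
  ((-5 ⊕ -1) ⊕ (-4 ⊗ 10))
((-5 ⊕ -1) ⊕ (-4 ⊗ 10)) = -5

Expand innermost to outermost. Recall ⊕ takes the minimum of its arguments and ⊗ takes their sum. Working out the expression ((-5 ⊕ -1) ⊕ (-4 ⊗ 10)) gives -5.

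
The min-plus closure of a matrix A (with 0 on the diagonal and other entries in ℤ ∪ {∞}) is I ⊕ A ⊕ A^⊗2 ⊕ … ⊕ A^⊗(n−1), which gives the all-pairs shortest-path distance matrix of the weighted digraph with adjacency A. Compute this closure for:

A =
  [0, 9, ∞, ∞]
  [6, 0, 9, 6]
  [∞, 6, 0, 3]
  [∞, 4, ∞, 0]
Closure =
  [0, 9, 18, 15]
  [6, 0, 9, 6]
  [12, 6, 0, 3]
  [10, 4, 13, 0]

This is the Floyd-Warshall all-pairs shortest-path computation. For each intermediate vertex k = 0, 1, …, 3, update dist[i][j] ← min(dist[i][j], dist[i][k] + dist[k][j]). The final matrix gives, for each (i, j), the minimum total weight of any directed path from i to j (possibly empty when i = j).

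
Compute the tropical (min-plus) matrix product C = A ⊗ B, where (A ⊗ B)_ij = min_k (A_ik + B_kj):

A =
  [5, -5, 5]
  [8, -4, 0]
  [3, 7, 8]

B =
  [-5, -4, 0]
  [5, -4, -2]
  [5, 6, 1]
A ⊗ B =
  [0, -9, -7]
  [1, -8, -6]
  [-2, -1, 3]

Apply the min-plus product entry-by-entry:
  C[0][0] = min over k of (A[0][0] + B[0][0] = 5 + -5 = 0, A[0][1] + B[1][0] = -5 + 5 = 0, A[0][2] + B[2][0] = 5 + 5 = 10) = 0 (attained at k = 0)
  C[0][1] = min over k of (A[0][0] + B[0][1] = 5 + -4 = 1, A[0][1] + B[1][1] = -5 + -4 = -9, A[0][2] + B[2][1] = 5 + 6 = 11) = -9 (attained at k = 1)
  C[0][2] = min over k of (A[0][0] + B[0][2] = 5 + 0 = 5, A[0][1] + B[1][2] = -5 + -2 = -7, A[0][2] + B[2][2] = 5 + 1 = 6) = -7 (attained at k = 1)
  C[1][0] = min over k of (A[1][0] + B[0][0] = 8 + -5 = 3, A[1][1] + B[1][0] = -4 + 5 = 1, A[1][2] + B[2][0] = 0 + 5 = 5) = 1 (attained at k = 1)
  C[1][1] = min over k of (A[1][0] + B[0][1] = 8 + -4 = 4, A[1][1] + B[1][1] = -4 + -4 = -8, A[1][2] + B[2][1] = 0 + 6 = 6) = -8 (attained at k = 1)
  C[1][2] = min over k of (A[1][0] + B[0][2] = 8 + 0 = 8, A[1][1] + B[1][2] = -4 + -2 = -6, A[1][2] + B[2][2] = 0 + 1 = 1) = -6 (attained at k = 1)
  C[2][0] = min over k of (A[2][0] + B[0][0] = 3 + -5 = -2, A[2][1] + B[1][0] = 7 + 5 = 12, A[2][2] + B[2][0] = 8 + 5 = 13) = -2 (attained at k = 0)
  C[2][1] = min over k of (A[2][0] + B[0][1] = 3 + -4 = -1, A[2][1] + B[1][1] = 7 + -4 = 3, A[2][2] + B[2][1] = 8 + 6 = 14) = -1 (attained at k = 0)
  C[2][2] = min over k of (A[2][0] + B[0][2] = 3 + 0 = 3, A[2][1] + B[1][2] = 7 + -2 = 5, A[2][2] + B[2][2] = 8 + 1 = 9) = 3 (attained at k = 0)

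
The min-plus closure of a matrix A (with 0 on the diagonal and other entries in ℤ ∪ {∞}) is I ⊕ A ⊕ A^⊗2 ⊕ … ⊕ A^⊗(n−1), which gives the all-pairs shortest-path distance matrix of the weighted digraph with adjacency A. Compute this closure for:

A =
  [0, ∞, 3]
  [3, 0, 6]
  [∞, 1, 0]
Closure =
  [0, 4, 3]
  [3, 0, 6]
  [4, 1, 0]

This is the Floyd-Warshall all-pairs shortest-path computation. For each intermediate vertex k = 0, 1, …, 2, update dist[i][j] ← min(dist[i][j], dist[i][k] + dist[k][j]). The final matrix gives, for each (i, j), the minimum total weight of any directed path from i to j (possibly empty when i = j).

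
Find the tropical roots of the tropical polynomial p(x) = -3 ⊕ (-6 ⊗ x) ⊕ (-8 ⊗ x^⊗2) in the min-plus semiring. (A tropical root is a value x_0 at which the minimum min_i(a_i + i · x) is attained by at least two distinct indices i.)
Roots: {2, 3}

Each tropical root is a break point of the lower envelope of the lines y = a_i + i · x (there are 3 lines, with slopes 0, 1, ..., 2). Only the lines that attain the minimum somewhere contribute to roots; other lines are dominated. Here the surviving (envelope) indices are i = 2, i = 1, i = 0.
Intersections between consecutive envelope lines give the roots: for adjacent envelope indices i < j the intersection is x = (a_i − a_j) / (j − i). Reading off the sorted break points: {2, 3}.
Verification: at each break x_0, at least two indices attain the minimum of min_i(a_i + i · x_0).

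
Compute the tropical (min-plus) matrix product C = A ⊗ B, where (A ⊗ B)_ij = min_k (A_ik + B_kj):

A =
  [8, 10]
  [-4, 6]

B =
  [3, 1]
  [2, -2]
A ⊗ B =
  [11, 8]
  [-1, -3]

Apply the min-plus product entry-by-entry:
  C[0][0] = min over k of (A[0][0] + B[0][0] = 8 + 3 = 11, A[0][1] + B[1][0] = 10 + 2 = 12) = 11 (attained at k = 0)
  C[0][1] = min over k of (A[0][0] + B[0][1] = 8 + 1 = 9, A[0][1] + B[1][1] = 10 + -2 = 8) = 8 (attained at k = 1)
  C[1][0] = min over k of (A[1][0] + B[0][0] = -4 + 3 = -1, A[1][1] + B[1][0] = 6 + 2 = 8) = -1 (attained at k = 0)
  C[1][1] = min over k of (A[1][0] + B[0][1] = -4 + 1 = -3, A[1][1] + B[1][1] = 6 + -2 = 4) = -3 (attained at k = 0)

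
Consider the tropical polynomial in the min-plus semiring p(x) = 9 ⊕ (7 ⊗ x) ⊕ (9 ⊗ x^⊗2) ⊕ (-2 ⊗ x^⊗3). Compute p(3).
p(3) = 7

A tropical monomial a ⊗ x^⊗i evaluates to a + i · x. Evaluating each term at x = 3:
  Term 0 contributes 9 + 0 · 3 = 9
  Term 1 contributes 7 + 1 · 3 = 10
  Term 2 contributes 9 + 2 · 3 = 15
  Term 3 contributes -2 + 3 · 3 = 7
p(3) = ⊕ of these = min[9, 10, 15, 7] = 7.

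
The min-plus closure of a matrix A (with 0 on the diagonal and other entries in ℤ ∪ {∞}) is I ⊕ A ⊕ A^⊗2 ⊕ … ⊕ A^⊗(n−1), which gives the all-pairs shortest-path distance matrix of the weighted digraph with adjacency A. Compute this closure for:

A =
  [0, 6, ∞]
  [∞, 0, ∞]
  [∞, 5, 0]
Closure =
  [0, 6, ∞]
  [∞, 0, ∞]
  [∞, 5, 0]

This is the Floyd-Warshall all-pairs shortest-path computation. For each intermediate vertex k = 0, 1, …, 2, update dist[i][j] ← min(dist[i][j], dist[i][k] + dist[k][j]). The final matrix gives, for each (i, j), the minimum total weight of any directed path from i to j (possibly empty when i = j).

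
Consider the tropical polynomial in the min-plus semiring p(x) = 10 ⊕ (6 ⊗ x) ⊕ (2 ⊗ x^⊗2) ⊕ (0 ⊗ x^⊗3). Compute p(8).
p(8) = 10

A tropical monomial a ⊗ x^⊗i evaluates to a + i · x. Evaluating each term at x = 8:
  Term 0 contributes 10 + 0 · 8 = 10
  Term 1 contributes 6 + 1 · 8 = 14
  Term 2 contributes 2 + 2 · 8 = 18
  Term 3 contributes 0 + 3 · 8 = 24
p(8) = ⊕ of these = min[10, 14, 18, 24] = 10.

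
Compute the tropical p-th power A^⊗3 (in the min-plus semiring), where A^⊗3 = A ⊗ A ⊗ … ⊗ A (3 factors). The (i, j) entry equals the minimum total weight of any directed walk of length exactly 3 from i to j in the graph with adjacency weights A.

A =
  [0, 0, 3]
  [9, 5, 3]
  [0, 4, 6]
A^⊗3 =
  [0, 0, 3]
  [3, 3, 6]
  [0, 0, 3]

Each entry (A^⊗3)_ij equals the minimum over all length-3 walks i = v_0 → v_1 → … → v_3 = j of Σ_t A[v_t][v_{t+1}]. For example, for (i, j) = (0, 2) we minimise over 9 possible intermediate vertex sequences; the minimum is 3, attained along the walk 0 → 0 → 0 → 2.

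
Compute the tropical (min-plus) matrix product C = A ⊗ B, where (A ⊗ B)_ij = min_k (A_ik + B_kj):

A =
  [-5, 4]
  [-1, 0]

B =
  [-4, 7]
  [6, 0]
A ⊗ B =
  [-9, 2]
  [-5, 0]

Apply the min-plus product entry-by-entry:
  C[0][0] = min over k of (A[0][0] + B[0][0] = -5 + -4 = -9, A[0][1] + B[1][0] = 4 + 6 = 10) = -9 (attained at k = 0)
  C[0][1] = min over k of (A[0][0] + B[0][1] = -5 + 7 = 2, A[0][1] + B[1][1] = 4 + 0 = 4) = 2 (attained at k = 0)
  C[1][0] = min over k of (A[1][0] + B[0][0] = -1 + -4 = -5, A[1][1] + B[1][0] = 0 + 6 = 6) = -5 (attained at k = 0)
  C[1][1] = min over k of (A[1][0] + B[0][1] = -1 + 7 = 6, A[1][1] + B[1][1] = 0 + 0 = 0) = 0 (attained at k = 1)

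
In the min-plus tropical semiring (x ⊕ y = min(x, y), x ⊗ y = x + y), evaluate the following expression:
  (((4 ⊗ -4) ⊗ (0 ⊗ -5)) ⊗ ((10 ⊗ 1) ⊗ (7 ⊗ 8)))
(((4 ⊗ -4) ⊗ (0 ⊗ -5)) ⊗ ((10 ⊗ 1) ⊗ (7 ⊗ 8))) = 21

Expand innermost to outermost. Recall ⊕ takes the minimum of its arguments and ⊗ takes their sum. Working out the expression (((4 ⊗ -4) ⊗ (0 ⊗ -5)) ⊗ ((10 ⊗ 1) ⊗ (7 ⊗ 8))) gives 21.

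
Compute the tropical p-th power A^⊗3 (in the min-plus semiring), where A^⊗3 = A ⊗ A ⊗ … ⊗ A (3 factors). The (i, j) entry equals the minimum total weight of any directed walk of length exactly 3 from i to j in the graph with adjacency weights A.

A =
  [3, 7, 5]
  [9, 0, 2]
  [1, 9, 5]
A^⊗3 =
  [9, 7, 9]
  [3, 0, 2]
  [7, 8, 9]

Each entry (A^⊗3)_ij equals the minimum over all length-3 walks i = v_0 → v_1 → … → v_3 = j of Σ_t A[v_t][v_{t+1}]. For example, for (i, j) = (0, 2) we minimise over 9 possible intermediate vertex sequences; the minimum is 9, attained along the walk 0 → 1 → 1 → 2.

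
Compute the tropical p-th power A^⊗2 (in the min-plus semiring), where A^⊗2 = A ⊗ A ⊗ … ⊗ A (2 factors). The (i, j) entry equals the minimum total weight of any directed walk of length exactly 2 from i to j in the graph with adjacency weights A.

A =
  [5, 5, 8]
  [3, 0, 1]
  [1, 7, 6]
A^⊗2 =
  [8, 5, 6]
  [2, 0, 1]
  [6, 6, 8]

Each entry (A^⊗2)_ij equals the minimum over all length-2 walks i = v_0 → v_1 → … → v_2 = j of Σ_t A[v_t][v_{t+1}]. For example, for (i, j) = (0, 2) we minimise over 3 possible intermediate vertex sequences; the minimum is 6, attained along the walk 0 → 1 → 2.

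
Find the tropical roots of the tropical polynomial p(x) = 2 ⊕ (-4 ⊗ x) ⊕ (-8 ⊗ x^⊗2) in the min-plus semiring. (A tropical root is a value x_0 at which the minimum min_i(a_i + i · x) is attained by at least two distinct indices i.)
Roots: {4, 6}

Each tropical root is a break point of the lower envelope of the lines y = a_i + i · x (there are 3 lines, with slopes 0, 1, ..., 2). Only the lines that attain the minimum somewhere contribute to roots; other lines are dominated. Here the surviving (envelope) indices are i = 2, i = 1, i = 0.
Intersections between consecutive envelope lines give the roots: for adjacent envelope indices i < j the intersection is x = (a_i − a_j) / (j − i). Reading off the sorted break points: {4, 6}.
Verification: at each break x_0, at least two indices attain the minimum of min_i(a_i + i · x_0).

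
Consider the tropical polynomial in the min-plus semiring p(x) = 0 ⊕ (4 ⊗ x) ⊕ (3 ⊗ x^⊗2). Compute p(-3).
p(-3) = -3

A tropical monomial a ⊗ x^⊗i evaluates to a + i · x. Evaluating each term at x = -3:
  Term 0 contributes 0 + 0 · -3 = 0
  Term 1 contributes 4 + 1 · -3 = 1
  Term 2 contributes 3 + 2 · -3 = -3
p(-3) = ⊕ of these = min[0, 1, -3] = -3.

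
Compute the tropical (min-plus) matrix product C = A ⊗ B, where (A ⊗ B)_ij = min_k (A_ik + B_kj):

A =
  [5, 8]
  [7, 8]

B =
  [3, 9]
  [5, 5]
A ⊗ B =
  [8, 13]
  [10, 13]

Apply the min-plus product entry-by-entry:
  C[0][0] = min over k of (A[0][0] + B[0][0] = 5 + 3 = 8, A[0][1] + B[1][0] = 8 + 5 = 13) = 8 (attained at k = 0)
  C[0][1] = min over k of (A[0][0] + B[0][1] = 5 + 9 = 14, A[0][1] + B[1][1] = 8 + 5 = 13) = 13 (attained at k = 1)
  C[1][0] = min over k of (A[1][0] + B[0][0] = 7 + 3 = 10, A[1][1] + B[1][0] = 8 + 5 = 13) = 10 (attained at k = 0)
  C[1][1] = min over k of (A[1][0] + B[0][1] = 7 + 9 = 16, A[1][1] + B[1][1] = 8 + 5 = 13) = 13 (attained at k = 1)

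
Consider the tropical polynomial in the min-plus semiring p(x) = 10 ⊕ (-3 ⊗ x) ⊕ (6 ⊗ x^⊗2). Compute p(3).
p(3) = 0

A tropical monomial a ⊗ x^⊗i evaluates to a + i · x. Evaluating each term at x = 3:
  Term 0 contributes 10 + 0 · 3 = 10
  Term 1 contributes -3 + 1 · 3 = 0
  Term 2 contributes 6 + 2 · 3 = 12
p(3) = ⊕ of these = min[10, 0, 12] = 0.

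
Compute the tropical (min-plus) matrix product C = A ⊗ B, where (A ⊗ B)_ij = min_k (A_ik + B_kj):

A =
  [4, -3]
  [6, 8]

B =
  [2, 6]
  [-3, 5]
A ⊗ B =
  [-6, 2]
  [5, 12]

Apply the min-plus product entry-by-entry:
  C[0][0] = min over k of (A[0][0] + B[0][0] = 4 + 2 = 6, A[0][1] + B[1][0] = -3 + -3 = -6) = -6 (attained at k = 1)
  C[0][1] = min over k of (A[0][0] + B[0][1] = 4 + 6 = 10, A[0][1] + B[1][1] = -3 + 5 = 2) = 2 (attained at k = 1)
  C[1][0] = min over k of (A[1][0] + B[0][0] = 6 + 2 = 8, A[1][1] + B[1][0] = 8 + -3 = 5) = 5 (attained at k = 1)
  C[1][1] = min over k of (A[1][0] + B[0][1] = 6 + 6 = 12, A[1][1] + B[1][1] = 8 + 5 = 13) = 12 (attained at k = 0)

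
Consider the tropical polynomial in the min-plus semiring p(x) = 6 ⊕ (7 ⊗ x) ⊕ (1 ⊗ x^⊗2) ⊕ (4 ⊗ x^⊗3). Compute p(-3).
p(-3) = -5

A tropical monomial a ⊗ x^⊗i evaluates to a + i · x. Evaluating each term at x = -3:
  Term 0 contributes 6 + 0 · -3 = 6
  Term 1 contributes 7 + 1 · -3 = 4
  Term 2 contributes 1 + 2 · -3 = -5
  Term 3 contributes 4 + 3 · -3 = -5
p(-3) = ⊕ of these = min[6, 4, -5, -5] = -5.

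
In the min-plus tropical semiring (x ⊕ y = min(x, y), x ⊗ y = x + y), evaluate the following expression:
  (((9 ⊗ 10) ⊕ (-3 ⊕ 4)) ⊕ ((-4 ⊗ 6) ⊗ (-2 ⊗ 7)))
(((9 ⊗ 10) ⊕ (-3 ⊕ 4)) ⊕ ((-4 ⊗ 6) ⊗ (-2 ⊗ 7))) = -3

Expand innermost to outermost. Recall ⊕ takes the minimum of its arguments and ⊗ takes their sum. Working out the expression (((9 ⊗ 10) ⊕ (-3 ⊕ 4)) ⊕ ((-4 ⊗ 6) ⊗ (-2 ⊗ 7))) gives -3.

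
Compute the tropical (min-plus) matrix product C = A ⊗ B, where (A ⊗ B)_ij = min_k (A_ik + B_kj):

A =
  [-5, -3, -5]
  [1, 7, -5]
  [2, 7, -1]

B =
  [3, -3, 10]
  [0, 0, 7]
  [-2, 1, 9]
A ⊗ B =
  [-7, -8, 4]
  [-7, -4, 4]
  [-3, -1, 8]

Apply the min-plus product entry-by-entry:
  C[0][0] = min over k of (A[0][0] + B[0][0] = -5 + 3 = -2, A[0][1] + B[1][0] = -3 + 0 = -3, A[0][2] + B[2][0] = -5 + -2 = -7) = -7 (attained at k = 2)
  C[0][1] = min over k of (A[0][0] + B[0][1] = -5 + -3 = -8, A[0][1] + B[1][1] = -3 + 0 = -3, A[0][2] + B[2][1] = -5 + 1 = -4) = -8 (attained at k = 0)
  C[0][2] = min over k of (A[0][0] + B[0][2] = -5 + 10 = 5, A[0][1] + B[1][2] = -3 + 7 = 4, A[0][2] + B[2][2] = -5 + 9 = 4) = 4 (attained at k = 1)
  C[1][0] = min over k of (A[1][0] + B[0][0] = 1 + 3 = 4, A[1][1] + B[1][0] = 7 + 0 = 7, A[1][2] + B[2][0] = -5 + -2 = -7) = -7 (attained at k = 2)
  C[1][1] = min over k of (A[1][0] + B[0][1] = 1 + -3 = -2, A[1][1] + B[1][1] = 7 + 0 = 7, A[1][2] + B[2][1] = -5 + 1 = -4) = -4 (attained at k = 2)
  C[1][2] = min over k of (A[1][0] + B[0][2] = 1 + 10 = 11, A[1][1] + B[1][2] = 7 + 7 = 14, A[1][2] + B[2][2] = -5 + 9 = 4) = 4 (attained at k = 2)
  C[2][0] = min over k of (A[2][0] + B[0][0] = 2 + 3 = 5, A[2][1] + B[1][0] = 7 + 0 = 7, A[2][2] + B[2][0] = -1 + -2 = -3) = -3 (attained at k = 2)
  C[2][1] = min over k of (A[2][0] + B[0][1] = 2 + -3 = -1, A[2][1] + B[1][1] = 7 + 0 = 7, A[2][2] + B[2][1] = -1 + 1 = 0) = -1 (attained at k = 0)
  C[2][2] = min over k of (A[2][0] + B[0][2] = 2 + 10 = 12, A[2][1] + B[1][2] = 7 + 7 = 14, A[2][2] + B[2][2] = -1 + 9 = 8) = 8 (attained at k = 2)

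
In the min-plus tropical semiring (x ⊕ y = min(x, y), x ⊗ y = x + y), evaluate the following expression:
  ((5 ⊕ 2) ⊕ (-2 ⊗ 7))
((5 ⊕ 2) ⊕ (-2 ⊗ 7)) = 2

Expand innermost to outermost. Recall ⊕ takes the minimum of its arguments and ⊗ takes their sum. Working out the expression ((5 ⊕ 2) ⊕ (-2 ⊗ 7)) gives 2.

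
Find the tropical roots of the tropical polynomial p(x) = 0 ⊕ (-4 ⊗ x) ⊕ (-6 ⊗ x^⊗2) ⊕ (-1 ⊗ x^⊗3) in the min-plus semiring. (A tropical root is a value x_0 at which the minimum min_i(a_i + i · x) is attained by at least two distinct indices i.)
Roots: {-5, 2, 4}

Each tropical root is a break point of the lower envelope of the lines y = a_i + i · x (there are 4 lines, with slopes 0, 1, ..., 3). Only the lines that attain the minimum somewhere contribute to roots; other lines are dominated. Here the surviving (envelope) indices are i = 3, i = 2, i = 1, i = 0.
Intersections between consecutive envelope lines give the roots: for adjacent envelope indices i < j the intersection is x = (a_i − a_j) / (j − i). Reading off the sorted break points: {-5, 2, 4}.
Verification: at each break x_0, at least two indices attain the minimum of min_i(a_i + i · x_0).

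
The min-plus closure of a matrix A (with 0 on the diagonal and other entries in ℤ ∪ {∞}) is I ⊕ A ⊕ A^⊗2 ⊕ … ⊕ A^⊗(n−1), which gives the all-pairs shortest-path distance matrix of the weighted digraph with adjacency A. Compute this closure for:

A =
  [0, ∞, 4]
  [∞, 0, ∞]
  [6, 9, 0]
Closure =
  [0, 13, 4]
  [∞, 0, ∞]
  [6, 9, 0]

This is the Floyd-Warshall all-pairs shortest-path computation. For each intermediate vertex k = 0, 1, …, 2, update dist[i][j] ← min(dist[i][j], dist[i][k] + dist[k][j]). The final matrix gives, for each (i, j), the minimum total weight of any directed path from i to j (possibly empty when i = j).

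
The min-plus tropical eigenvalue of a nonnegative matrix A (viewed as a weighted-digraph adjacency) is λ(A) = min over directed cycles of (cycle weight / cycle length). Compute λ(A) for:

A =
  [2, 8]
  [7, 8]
λ(A) = 2

Enumerate directed cycles and compute their means (weight / length). Sample:
  cycle 0 → 0: weight = 2, length = 1, mean = 2/1 ≈ 2.000
  cycle 1 → 1: weight = 8, length = 1, mean = 8/1 ≈ 8.000
  cycle 0 → 1 → 0: weight = 15, length = 2, mean = 15/2 ≈ 7.500
  cycle 1 → 0 → 1: weight = 15, length = 2, mean = 15/2 ≈ 7.500
Minimum mean = 2.000, attained e.g. along the cycle 0 → 0 with weight 2 and length 1. So λ(A) = 2/1 = 2.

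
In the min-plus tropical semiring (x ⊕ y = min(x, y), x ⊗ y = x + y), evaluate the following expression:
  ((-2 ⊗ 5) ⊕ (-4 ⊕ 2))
((-2 ⊗ 5) ⊕ (-4 ⊕ 2)) = -4

Expand innermost to outermost. Recall ⊕ takes the minimum of its arguments and ⊗ takes their sum. Working out the expression ((-2 ⊗ 5) ⊕ (-4 ⊕ 2)) gives -4.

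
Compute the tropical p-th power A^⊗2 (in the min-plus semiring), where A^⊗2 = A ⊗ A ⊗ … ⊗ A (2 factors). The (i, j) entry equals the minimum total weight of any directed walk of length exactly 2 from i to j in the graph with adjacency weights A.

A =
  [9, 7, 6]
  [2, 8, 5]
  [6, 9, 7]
A^⊗2 =
  [9, 15, 12]
  [10, 9, 8]
  [11, 13, 12]

Each entry (A^⊗2)_ij equals the minimum over all length-2 walks i = v_0 → v_1 → … → v_2 = j of Σ_t A[v_t][v_{t+1}]. For example, for (i, j) = (0, 2) we minimise over 3 possible intermediate vertex sequences; the minimum is 12, attained along the walk 0 → 1 → 2.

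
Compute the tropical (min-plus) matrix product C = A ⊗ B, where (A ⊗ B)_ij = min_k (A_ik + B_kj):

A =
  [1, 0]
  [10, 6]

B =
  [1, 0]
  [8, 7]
A ⊗ B =
  [2, 1]
  [11, 10]

Apply the min-plus product entry-by-entry:
  C[0][0] = min over k of (A[0][0] + B[0][0] = 1 + 1 = 2, A[0][1] + B[1][0] = 0 + 8 = 8) = 2 (attained at k = 0)
  C[0][1] = min over k of (A[0][0] + B[0][1] = 1 + 0 = 1, A[0][1] + B[1][1] = 0 + 7 = 7) = 1 (attained at k = 0)
  C[1][0] = min over k of (A[1][0] + B[0][0] = 10 + 1 = 11, A[1][1] + B[1][0] = 6 + 8 = 14) = 11 (attained at k = 0)
  C[1][1] = min over k of (A[1][0] + B[0][1] = 10 + 0 = 10, A[1][1] + B[1][1] = 6 + 7 = 13) = 10 (attained at k = 0)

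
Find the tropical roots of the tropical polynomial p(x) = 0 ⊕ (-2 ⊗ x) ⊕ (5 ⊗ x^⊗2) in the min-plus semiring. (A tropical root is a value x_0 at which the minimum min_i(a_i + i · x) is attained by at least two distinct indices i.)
Roots: {-7, 2}

Each tropical root is a break point of the lower envelope of the lines y = a_i + i · x (there are 3 lines, with slopes 0, 1, ..., 2). Only the lines that attain the minimum somewhere contribute to roots; other lines are dominated. Here the surviving (envelope) indices are i = 2, i = 1, i = 0.
Intersections between consecutive envelope lines give the roots: for adjacent envelope indices i < j the intersection is x = (a_i − a_j) / (j − i). Reading off the sorted break points: {-7, 2}.
Verification: at each break x_0, at least two indices attain the minimum of min_i(a_i + i · x_0).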